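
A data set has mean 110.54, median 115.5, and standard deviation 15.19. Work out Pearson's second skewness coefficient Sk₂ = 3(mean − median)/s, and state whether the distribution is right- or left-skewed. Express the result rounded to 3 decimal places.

-0.980, left-skewed

Sk₂ = 3(110.54 − 115.5) / 15.19 = 3 × -4.9600 / 15.19
    = -14.8800 / 15.19 ≈ -0.980
Sk₂ < 0 ⇒ mean < median ⇒ left-skewed (negative skew).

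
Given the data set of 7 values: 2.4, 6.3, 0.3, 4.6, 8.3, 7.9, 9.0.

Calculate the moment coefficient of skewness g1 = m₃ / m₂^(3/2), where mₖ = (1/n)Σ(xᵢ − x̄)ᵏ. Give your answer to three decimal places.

-0.518

x̄ = (2.4 + 6.3 + 0.3 + 4.6 + 8.3 + 7.9 + 9.0) / 7 = 5.5429
deviations (xᵢ − x̄): -3.1429, 0.7571, -5.2429, -0.9429, 2.7571, 2.3571, 3.4571
Σ(xᵢ − x̄)² = 63.9371 ⇒ m₂ = 63.9371/7 = 9.13388
Σ(xᵢ − x̄)³ = -100.1860 ⇒ m₃ = -100.1860/7 = -14.31229
m₂^(3/2) = 9.13388^(1.5) = 27.60468
g1 = m₃ / m₂^(3/2) = -14.31229 / 27.60468 ≈ -0.518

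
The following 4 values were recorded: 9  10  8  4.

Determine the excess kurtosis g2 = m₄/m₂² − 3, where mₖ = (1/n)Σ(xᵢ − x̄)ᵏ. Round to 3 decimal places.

x̄ = 7.7500
Σ(xᵢ − x̄)² = 20.7500 ⇒ m₂ = 5.18750
Σ(xᵢ − x̄)⁴ = 225.8281 ⇒ m₄ = 56.45703
m₂² = 26.91016
g2 = m₄/m₂² − 3 = 2.09798 − 3 ≈ -0.902

-0.902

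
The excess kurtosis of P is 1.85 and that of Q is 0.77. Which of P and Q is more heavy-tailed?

Higher excess kurtosis ⇒ heavier tails relative to the normal distribution.
1.85 vs 0.77: the larger is 1.85, so P has heavier tails.

P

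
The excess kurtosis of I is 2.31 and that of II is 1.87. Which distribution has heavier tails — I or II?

I

Higher excess kurtosis ⇒ heavier tails relative to the normal distribution.
2.31 vs 1.87: the larger is 2.31, so I has heavier tails.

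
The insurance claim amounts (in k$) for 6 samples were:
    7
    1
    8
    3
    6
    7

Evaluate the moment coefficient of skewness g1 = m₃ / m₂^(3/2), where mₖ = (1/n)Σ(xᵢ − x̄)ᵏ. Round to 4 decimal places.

x̄ = (7 + 1 + 8 + 3 + 6 + 7) / 6 = 5.3333
deviations (xᵢ − x̄): 1.6667, -4.3333, 2.6667, -2.3333, 0.6667, 1.6667
Σ(xᵢ − x̄)² = 37.3333 ⇒ m₂ = 37.3333/6 = 6.22222
Σ(xᵢ − x̄)³ = -65.5556 ⇒ m₃ = -65.5556/6 = -10.92593
m₂^(3/2) = 6.22222^(1.5) = 15.52095
g1 = m₃ / m₂^(3/2) = -10.92593 / 15.52095 ≈ -0.7039

-0.7039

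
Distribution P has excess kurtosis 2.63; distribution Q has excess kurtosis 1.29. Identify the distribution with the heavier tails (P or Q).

Higher excess kurtosis ⇒ heavier tails relative to the normal distribution.
2.63 vs 1.29: the larger is 2.63, so P has heavier tails.

P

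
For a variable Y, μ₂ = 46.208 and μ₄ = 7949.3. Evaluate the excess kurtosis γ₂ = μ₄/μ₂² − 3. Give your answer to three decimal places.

0.723

μ₂² = 46.208² = 2135.17926
μ₄/μ₂² = 7949.3 / 2135.17926 = 3.72301
γ₂ = 3.72301 − 3 ≈ 0.723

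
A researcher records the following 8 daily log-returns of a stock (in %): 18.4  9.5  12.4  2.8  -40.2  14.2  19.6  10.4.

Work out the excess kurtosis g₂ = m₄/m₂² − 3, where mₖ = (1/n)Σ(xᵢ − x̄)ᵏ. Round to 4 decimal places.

2.3236

x̄ = 5.8875
Σ(xᵢ − x̄)² = 2623.1088 ⇒ m₂ = 327.88859
Σ(xᵢ − x̄)⁴ = 4578738.2076 ⇒ m₄ = 572342.27595
m₂² = 107510.92991
g₂ = m₄/m₂² − 3 = 5.32357 − 3 ≈ 2.3236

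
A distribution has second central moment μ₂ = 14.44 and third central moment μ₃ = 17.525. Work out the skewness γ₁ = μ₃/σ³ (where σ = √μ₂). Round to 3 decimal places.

σ = √μ₂ = √14.44 = 3.80000
σ³ = μ₂^(3/2) = 54.87200
γ₁ = μ₃/σ³ = 17.525 / 54.87200 ≈ 0.319

0.319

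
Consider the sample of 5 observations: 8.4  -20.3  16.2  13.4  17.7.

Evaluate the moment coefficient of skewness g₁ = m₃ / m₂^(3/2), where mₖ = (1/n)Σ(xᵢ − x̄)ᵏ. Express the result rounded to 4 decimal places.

-1.3201

x̄ = (8.4 - 20.3 + 16.2 + 13.4 + 17.7) / 5 = 7.0800
deviations (xᵢ − x̄): 1.3200, -27.3800, 9.1200, 6.3200, 10.6200
Σ(xᵢ − x̄)² = 987.3080 ⇒ m₂ = 987.3080/5 = 197.46160
Σ(xᵢ − x̄)³ = -18314.7545 ⇒ m₃ = -18314.7545/5 = -3662.95090
m₂^(3/2) = 197.46160^(1.5) = 2774.75075
g₁ = m₃ / m₂^(3/2) = -3662.95090 / 2774.75075 ≈ -1.3201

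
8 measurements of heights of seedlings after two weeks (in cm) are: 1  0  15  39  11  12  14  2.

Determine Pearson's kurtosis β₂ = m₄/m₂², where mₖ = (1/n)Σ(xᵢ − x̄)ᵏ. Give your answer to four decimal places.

x̄ = 11.7500
Σ(xᵢ − x̄)² = 1107.5000 ⇒ m₂ = 138.43750
Σ(xᵢ − x̄)⁴ = 592989.4063 ⇒ m₄ = 74123.67578
m₂² = 19164.94141
β₂ = m₄/m₂² = 74123.67578 / 19164.94141 ≈ 3.8677

3.8677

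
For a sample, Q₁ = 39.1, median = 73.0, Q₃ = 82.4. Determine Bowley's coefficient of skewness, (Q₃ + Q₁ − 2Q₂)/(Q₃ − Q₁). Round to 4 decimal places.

numerator: Q₃ + Q₁ − 2Q₂ = 82.4 + 39.1 − 2×73.0 = -24.5000
denominator: Q₃ − Q₁ = 82.4 − 39.1 = 43.3000
Bowley skewness = -24.5000 / 43.3000 ≈ -0.5658

-0.5658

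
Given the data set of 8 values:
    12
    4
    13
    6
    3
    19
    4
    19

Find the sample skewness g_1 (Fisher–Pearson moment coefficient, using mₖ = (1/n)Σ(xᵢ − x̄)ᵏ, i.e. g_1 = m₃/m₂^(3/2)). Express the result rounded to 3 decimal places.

0.336

x̄ = (12 + 4 + 13 + 6 + 3 + 19 + 4 + 19) / 8 = 10.0000
deviations (xᵢ − x̄): 2.0000, -6.0000, 3.0000, -4.0000, -7.0000, 9.0000, -6.0000, 9.0000
Σ(xᵢ − x̄)² = 312.0000 ⇒ m₂ = 312.0000/8 = 39.00000
Σ(xᵢ − x̄)³ = 654.0000 ⇒ m₃ = 654.0000/8 = 81.75000
m₂^(3/2) = 39.00000^(1.5) = 243.55492
g_1 = m₃ / m₂^(3/2) = 81.75000 / 243.55492 ≈ 0.336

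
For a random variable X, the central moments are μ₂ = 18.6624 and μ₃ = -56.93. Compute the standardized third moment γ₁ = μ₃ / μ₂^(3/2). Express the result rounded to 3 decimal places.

σ = √μ₂ = √18.6624 = 4.32000
σ³ = μ₂^(3/2) = 80.62157
γ₁ = μ₃/σ³ = -56.93 / 80.62157 ≈ -0.706

-0.706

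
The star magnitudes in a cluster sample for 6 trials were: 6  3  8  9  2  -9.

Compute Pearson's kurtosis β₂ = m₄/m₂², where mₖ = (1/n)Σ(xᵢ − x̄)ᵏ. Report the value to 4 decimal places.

3.0787

x̄ = 3.1667
Σ(xᵢ − x̄)² = 214.8333 ⇒ m₂ = 35.80556
Σ(xᵢ − x̄)⁴ = 23682.1528 ⇒ m₄ = 3947.02546
m₂² = 1282.03781
β₂ = m₄/m₂² = 3947.02546 / 1282.03781 ≈ 3.0787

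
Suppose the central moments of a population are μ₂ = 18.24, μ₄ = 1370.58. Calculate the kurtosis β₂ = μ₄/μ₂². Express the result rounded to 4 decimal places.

μ₂² = 18.24² = 332.69760
μ₄/μ₂² = 1370.58 / 332.69760 = 4.11960
β₂ ≈ 4.1196

4.1196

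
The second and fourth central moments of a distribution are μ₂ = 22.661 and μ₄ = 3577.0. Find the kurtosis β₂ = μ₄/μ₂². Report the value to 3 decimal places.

6.966

μ₂² = 22.661² = 513.52092
μ₄/μ₂² = 3577.0 / 513.52092 = 6.96564
β₂ ≈ 6.966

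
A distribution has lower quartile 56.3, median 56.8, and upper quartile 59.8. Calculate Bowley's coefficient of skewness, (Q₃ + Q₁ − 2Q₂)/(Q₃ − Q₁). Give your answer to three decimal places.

numerator: Q₃ + Q₁ − 2Q₂ = 59.8 + 56.3 − 2×56.8 = 2.5000
denominator: Q₃ − Q₁ = 59.8 − 56.3 = 3.5000
Bowley skewness = 2.5000 / 3.5000 ≈ 0.714

0.714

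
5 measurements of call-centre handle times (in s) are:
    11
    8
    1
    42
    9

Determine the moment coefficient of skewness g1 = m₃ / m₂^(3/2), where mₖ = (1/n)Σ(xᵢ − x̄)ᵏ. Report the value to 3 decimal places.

x̄ = (11 + 8 + 1 + 42 + 9) / 5 = 14.2000
deviations (xᵢ − x̄): -3.2000, -6.2000, -13.2000, 27.8000, -5.2000
Σ(xᵢ − x̄)² = 1022.8000 ⇒ m₂ = 1022.8000/5 = 204.56000
Σ(xᵢ − x̄)³ = 18773.2800 ⇒ m₃ = 18773.2800/5 = 3754.65600
m₂^(3/2) = 204.56000^(1.5) = 2925.70863
g1 = m₃ / m₂^(3/2) = 3754.65600 / 2925.70863 ≈ 1.283

1.283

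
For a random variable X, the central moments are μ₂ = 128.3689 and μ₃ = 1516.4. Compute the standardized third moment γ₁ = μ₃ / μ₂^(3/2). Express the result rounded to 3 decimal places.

σ = √μ₂ = √128.3689 = 11.33000
σ³ = μ₂^(3/2) = 1454.41964
γ₁ = μ₃/σ³ = 1516.4 / 1454.41964 ≈ 1.043

1.043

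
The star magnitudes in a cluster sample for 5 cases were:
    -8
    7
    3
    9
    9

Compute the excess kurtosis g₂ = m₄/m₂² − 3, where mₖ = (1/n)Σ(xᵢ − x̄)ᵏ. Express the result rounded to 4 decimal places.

-0.3486

x̄ = 4.0000
Σ(xᵢ − x̄)² = 204.0000 ⇒ m₂ = 40.80000
Σ(xᵢ − x̄)⁴ = 22068.0000 ⇒ m₄ = 4413.60000
m₂² = 1664.64000
g₂ = m₄/m₂² − 3 = 2.65138 − 3 ≈ -0.3486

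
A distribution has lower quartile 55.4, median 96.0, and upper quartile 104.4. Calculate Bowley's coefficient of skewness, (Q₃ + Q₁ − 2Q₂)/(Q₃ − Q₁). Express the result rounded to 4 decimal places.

-0.6571

numerator: Q₃ + Q₁ − 2Q₂ = 104.4 + 55.4 − 2×96.0 = -32.2000
denominator: Q₃ − Q₁ = 104.4 − 55.4 = 49.0000
Bowley skewness = -32.2000 / 49.0000 ≈ -0.6571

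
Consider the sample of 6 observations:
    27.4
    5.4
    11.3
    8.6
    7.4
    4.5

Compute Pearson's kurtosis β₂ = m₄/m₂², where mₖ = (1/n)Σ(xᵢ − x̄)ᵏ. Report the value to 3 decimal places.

x̄ = 10.7667
Σ(xᵢ − x̄)² = 361.0533 ⇒ m₂ = 60.17556
Σ(xᵢ − x̄)⁴ = 79067.3718 ⇒ m₄ = 13177.89530
m₂² = 3621.09749
β₂ = m₄/m₂² = 13177.89530 / 3621.09749 ≈ 3.639

3.639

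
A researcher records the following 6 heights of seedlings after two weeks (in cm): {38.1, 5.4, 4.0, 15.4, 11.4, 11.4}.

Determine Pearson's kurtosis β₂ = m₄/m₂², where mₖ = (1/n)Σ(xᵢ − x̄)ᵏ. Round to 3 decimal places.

x̄ = 14.2833
Σ(xᵢ − x̄)² = 769.7683 ⇒ m₂ = 128.29472
Σ(xᵢ − x̄)⁴ = 339303.5310 ⇒ m₄ = 56550.58850
m₂² = 16459.53575
β₂ = m₄/m₂² = 56550.58850 / 16459.53575 ≈ 3.436

3.436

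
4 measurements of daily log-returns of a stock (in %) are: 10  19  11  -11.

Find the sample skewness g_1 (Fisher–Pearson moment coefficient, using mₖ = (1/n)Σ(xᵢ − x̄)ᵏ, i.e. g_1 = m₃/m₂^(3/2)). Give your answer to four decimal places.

-0.8014

x̄ = (10 + 19 + 11 - 11) / 4 = 7.2500
deviations (xᵢ − x̄): 2.7500, 11.7500, 3.7500, -18.2500
Σ(xᵢ − x̄)² = 492.7500 ⇒ m₂ = 492.7500/4 = 123.18750
Σ(xᵢ − x̄)³ = -4382.6250 ⇒ m₃ = -4382.6250/4 = -1095.65625
m₂^(3/2) = 123.18750^(1.5) = 1367.25639
g_1 = m₃ / m₂^(3/2) = -1095.65625 / 1367.25639 ≈ -0.8014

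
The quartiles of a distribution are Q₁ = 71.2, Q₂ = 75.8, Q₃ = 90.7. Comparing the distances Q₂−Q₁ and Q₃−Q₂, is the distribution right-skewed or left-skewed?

right-skewed

Q₂ − Q₁ = 4.6;  Q₃ − Q₂ = 14.9
Q₃ − Q₂ > Q₂ − Q₁ ⇒ the upper half is more spread out ⇒ right-skewed.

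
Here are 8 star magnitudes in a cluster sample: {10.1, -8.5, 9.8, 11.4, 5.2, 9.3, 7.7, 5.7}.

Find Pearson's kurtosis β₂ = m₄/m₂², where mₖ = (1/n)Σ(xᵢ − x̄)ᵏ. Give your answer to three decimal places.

x̄ = 6.3375
Σ(xᵢ − x̄)² = 284.2588 ⇒ m₂ = 35.53234
Σ(xᵢ − x̄)⁴ = 49549.9311 ⇒ m₄ = 6193.74139
m₂² = 1262.54745
β₂ = m₄/m₂² = 6193.74139 / 1262.54745 ≈ 4.906

4.906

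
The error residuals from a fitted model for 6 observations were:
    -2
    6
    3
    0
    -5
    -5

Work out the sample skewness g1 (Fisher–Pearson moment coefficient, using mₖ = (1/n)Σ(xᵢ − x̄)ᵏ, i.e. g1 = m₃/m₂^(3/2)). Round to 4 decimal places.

x̄ = (-2 + 6 + 3 + 0 - 5 - 5) / 6 = -0.5000
deviations (xᵢ − x̄): -1.5000, 6.5000, 3.5000, 0.5000, -4.5000, -4.5000
Σ(xᵢ − x̄)² = 97.5000 ⇒ m₂ = 97.5000/6 = 16.25000
Σ(xᵢ − x̄)³ = 132.0000 ⇒ m₃ = 132.0000/6 = 22.00000
m₂^(3/2) = 16.25000^(1.5) = 65.50584
g1 = m₃ / m₂^(3/2) = 22.00000 / 65.50584 ≈ 0.3358

0.3358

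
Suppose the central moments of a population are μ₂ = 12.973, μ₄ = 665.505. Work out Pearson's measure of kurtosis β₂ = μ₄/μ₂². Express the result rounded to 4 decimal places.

μ₂² = 12.973² = 168.29873
μ₄/μ₂² = 665.505 / 168.29873 = 3.95431
β₂ ≈ 3.9543

3.9543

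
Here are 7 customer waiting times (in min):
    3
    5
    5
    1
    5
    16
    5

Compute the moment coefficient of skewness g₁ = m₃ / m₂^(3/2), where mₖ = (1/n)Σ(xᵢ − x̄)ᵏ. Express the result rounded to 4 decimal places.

x̄ = (3 + 5 + 5 + 1 + 5 + 16 + 5) / 7 = 5.7143
deviations (xᵢ − x̄): -2.7143, -0.7143, -0.7143, -4.7143, -0.7143, 10.2857, -0.7143
Σ(xᵢ − x̄)² = 137.4286 ⇒ m₂ = 137.4286/7 = 19.63265
Σ(xᵢ − x̄)³ = 961.9592 ⇒ m₃ = 961.9592/7 = 137.42274
m₂^(3/2) = 19.63265^(1.5) = 86.98983
g₁ = m₃ / m₂^(3/2) = 137.42274 / 86.98983 ≈ 1.5798

1.5798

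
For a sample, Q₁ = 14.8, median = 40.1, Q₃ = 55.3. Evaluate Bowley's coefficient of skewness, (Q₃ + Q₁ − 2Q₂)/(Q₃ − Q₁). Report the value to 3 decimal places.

numerator: Q₃ + Q₁ − 2Q₂ = 55.3 + 14.8 − 2×40.1 = -10.1000
denominator: Q₃ − Q₁ = 55.3 − 14.8 = 40.5000
Bowley skewness = -10.1000 / 40.5000 ≈ -0.249

-0.249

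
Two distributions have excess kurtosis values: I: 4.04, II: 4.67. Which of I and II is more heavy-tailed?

II

Higher excess kurtosis ⇒ heavier tails relative to the normal distribution.
4.04 vs 4.67: the larger is 4.67, so II has heavier tails.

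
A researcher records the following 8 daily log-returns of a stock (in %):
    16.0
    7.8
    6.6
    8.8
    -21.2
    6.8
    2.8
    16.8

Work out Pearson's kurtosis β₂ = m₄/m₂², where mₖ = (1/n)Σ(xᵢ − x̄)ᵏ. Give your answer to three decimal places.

4.526

x̄ = 5.5500
Σ(xᵢ − x̄)² = 977.1800 ⇒ m₂ = 122.14750
Σ(xᵢ − x̄)⁴ = 540170.9875 ⇒ m₄ = 67521.37343
m₂² = 14920.01176
β₂ = m₄/m₂² = 67521.37343 / 14920.01176 ≈ 4.526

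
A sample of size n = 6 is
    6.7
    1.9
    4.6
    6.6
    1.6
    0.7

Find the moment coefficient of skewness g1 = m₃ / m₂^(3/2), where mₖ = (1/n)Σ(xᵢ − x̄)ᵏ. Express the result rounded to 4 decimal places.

x̄ = (6.7 + 1.9 + 4.6 + 6.6 + 1.6 + 0.7) / 6 = 3.6833
deviations (xᵢ − x̄): 3.0167, -1.7833, 0.9167, 2.9167, -2.0833, -2.9833
Σ(xᵢ − x̄)² = 34.8683 ⇒ m₂ = 34.8683/6 = 5.81139
Σ(xᵢ − x̄)³ = 11.7684 ⇒ m₃ = 11.7684/6 = 1.96141
m₂^(3/2) = 5.81139^(1.5) = 14.00941
g1 = m₃ / m₂^(3/2) = 1.96141 / 14.00941 ≈ 0.1400

0.1400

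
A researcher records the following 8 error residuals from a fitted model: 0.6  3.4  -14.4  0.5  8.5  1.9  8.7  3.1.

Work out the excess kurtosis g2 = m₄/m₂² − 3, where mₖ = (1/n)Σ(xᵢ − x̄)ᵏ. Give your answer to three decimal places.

1.249

x̄ = 1.5375
Σ(xᵢ − x̄)² = 361.7788 ⇒ m₂ = 45.22234
Σ(xᵢ − x̄)⁴ = 69519.7228 ⇒ m₄ = 8689.96535
m₂² = 2045.06037
g2 = m₄/m₂² − 3 = 4.24925 − 3 ≈ 1.249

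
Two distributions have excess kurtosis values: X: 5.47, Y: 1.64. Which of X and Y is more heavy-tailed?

X

Higher excess kurtosis ⇒ heavier tails relative to the normal distribution.
5.47 vs 1.64: the larger is 5.47, so X has heavier tails.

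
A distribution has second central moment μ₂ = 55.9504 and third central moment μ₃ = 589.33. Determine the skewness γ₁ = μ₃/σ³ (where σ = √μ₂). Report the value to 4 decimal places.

1.4082

σ = √μ₂ = √55.9504 = 7.48000
σ³ = μ₂^(3/2) = 418.50899
γ₁ = μ₃/σ³ = 589.33 / 418.50899 ≈ 1.4082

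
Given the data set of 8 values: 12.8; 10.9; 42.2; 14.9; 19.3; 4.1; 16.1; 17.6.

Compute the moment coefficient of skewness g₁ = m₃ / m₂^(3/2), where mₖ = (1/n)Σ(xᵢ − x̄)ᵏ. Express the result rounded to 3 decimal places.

x̄ = (12.8 + 10.9 + 42.2 + 14.9 + 19.3 + 4.1 + 16.1 + 17.6) / 8 = 17.2375
deviations (xᵢ − x̄): -4.4375, -6.3375, 24.9625, -2.3375, 2.0625, -13.1375, -1.1375, 0.3625
Σ(xᵢ − x̄)² = 866.7188 ⇒ m₂ = 866.7188/8 = 108.33984
Σ(xᵢ − x̄)³ = 12939.9987 ⇒ m₃ = 12939.9987/8 = 1617.49984
m₂^(3/2) = 108.33984^(1.5) = 1127.67073
g₁ = m₃ / m₂^(3/2) = 1617.49984 / 1127.67073 ≈ 1.434

1.434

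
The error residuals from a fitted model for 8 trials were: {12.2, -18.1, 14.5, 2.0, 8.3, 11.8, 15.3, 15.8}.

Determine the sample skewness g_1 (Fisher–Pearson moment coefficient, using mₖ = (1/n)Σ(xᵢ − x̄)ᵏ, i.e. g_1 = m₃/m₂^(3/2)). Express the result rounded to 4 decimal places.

x̄ = (12.2 - 18.1 + 14.5 + 2.0 + 8.3 + 11.8 + 15.3 + 15.8) / 8 = 7.7250
deviations (xᵢ − x̄): 4.4750, -25.8250, 6.7750, -5.7250, 0.5750, 4.0750, 7.5750, 8.0750
Σ(xᵢ − x̄)² = 905.1550 ⇒ m₂ = 905.1550/8 = 113.14438
Σ(xᵢ − x̄)³ = -15981.4808 ⇒ m₃ = -15981.4808/8 = -1997.68509
m₂^(3/2) = 113.14438^(1.5) = 1203.50930
g_1 = m₃ / m₂^(3/2) = -1997.68509 / 1203.50930 ≈ -1.6599

-1.6599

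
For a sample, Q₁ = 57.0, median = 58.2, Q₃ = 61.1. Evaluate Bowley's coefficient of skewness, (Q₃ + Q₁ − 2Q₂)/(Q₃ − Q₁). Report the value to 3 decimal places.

0.415

numerator: Q₃ + Q₁ − 2Q₂ = 61.1 + 57.0 − 2×58.2 = 1.7000
denominator: Q₃ − Q₁ = 61.1 − 57.0 = 4.1000
Bowley skewness = 1.7000 / 4.1000 ≈ 0.415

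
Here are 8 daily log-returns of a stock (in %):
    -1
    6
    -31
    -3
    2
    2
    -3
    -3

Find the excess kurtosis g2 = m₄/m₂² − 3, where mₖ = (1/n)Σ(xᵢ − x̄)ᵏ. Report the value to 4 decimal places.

x̄ = -3.8750
Σ(xᵢ − x̄)² = 912.8750 ⇒ m₂ = 114.10938
Σ(xᵢ − x̄)⁴ = 553313.0879 ⇒ m₄ = 69164.13599
m₂² = 13020.94946
g2 = m₄/m₂² − 3 = 5.31176 − 3 ≈ 2.3118

2.3118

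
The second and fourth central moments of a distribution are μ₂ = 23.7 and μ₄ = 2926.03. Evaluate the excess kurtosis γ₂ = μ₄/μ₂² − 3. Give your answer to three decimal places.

μ₂² = 23.7² = 561.69000
μ₄/μ₂² = 2926.03 / 561.69000 = 5.20933
γ₂ = 5.20933 − 3 ≈ 2.209

2.209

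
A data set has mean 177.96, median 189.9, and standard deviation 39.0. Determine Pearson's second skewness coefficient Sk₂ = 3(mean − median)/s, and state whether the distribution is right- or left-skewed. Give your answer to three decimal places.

Sk₂ = 3(177.96 − 189.9) / 39.0 = 3 × -11.9400 / 39.0
    = -35.8200 / 39.0 ≈ -0.918
Sk₂ < 0 ⇒ mean < median ⇒ left-skewed (negative skew).

-0.918, left-skewed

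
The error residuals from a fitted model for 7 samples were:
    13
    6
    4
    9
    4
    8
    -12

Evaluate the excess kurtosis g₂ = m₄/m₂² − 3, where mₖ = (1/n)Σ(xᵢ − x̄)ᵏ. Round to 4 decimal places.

0.9318

x̄ = 4.5714
Σ(xᵢ − x̄)² = 379.7143 ⇒ m₂ = 54.24490
Σ(xᵢ − x̄)⁴ = 80985.8834 ⇒ m₄ = 11569.41191
m₂² = 2942.50895
g₂ = m₄/m₂² − 3 = 3.93182 − 3 ≈ 0.9318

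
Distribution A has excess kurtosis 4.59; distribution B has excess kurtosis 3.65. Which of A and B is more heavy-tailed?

A

Higher excess kurtosis ⇒ heavier tails relative to the normal distribution.
4.59 vs 3.65: the larger is 4.59, so A has heavier tails.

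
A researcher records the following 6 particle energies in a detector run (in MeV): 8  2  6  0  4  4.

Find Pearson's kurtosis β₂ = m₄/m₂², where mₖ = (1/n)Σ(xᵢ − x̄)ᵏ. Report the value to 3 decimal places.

2.040

x̄ = 4.0000
Σ(xᵢ − x̄)² = 40.0000 ⇒ m₂ = 6.66667
Σ(xᵢ − x̄)⁴ = 544.0000 ⇒ m₄ = 90.66667
m₂² = 44.44444
β₂ = m₄/m₂² = 90.66667 / 44.44444 ≈ 2.040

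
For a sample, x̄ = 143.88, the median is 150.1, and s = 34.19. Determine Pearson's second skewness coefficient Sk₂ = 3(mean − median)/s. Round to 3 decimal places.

-0.546

Sk₂ = 3(143.88 − 150.1) / 34.19 = 3 × -6.2200 / 34.19
    = -18.6600 / 34.19 ≈ -0.546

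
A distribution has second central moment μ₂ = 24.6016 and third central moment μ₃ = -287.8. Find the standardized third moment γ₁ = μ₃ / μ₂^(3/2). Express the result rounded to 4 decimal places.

-2.3586

σ = √μ₂ = √24.6016 = 4.96000
σ³ = μ₂^(3/2) = 122.02394
γ₁ = μ₃/σ³ = -287.8 / 122.02394 ≈ -2.3586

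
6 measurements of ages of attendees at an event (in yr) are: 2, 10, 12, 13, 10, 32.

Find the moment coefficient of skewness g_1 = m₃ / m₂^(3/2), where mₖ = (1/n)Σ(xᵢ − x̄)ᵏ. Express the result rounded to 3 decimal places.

1.141

x̄ = (2 + 10 + 12 + 13 + 10 + 32) / 6 = 13.1667
deviations (xᵢ − x̄): -11.1667, -3.1667, -1.1667, -0.1667, -3.1667, 18.8333
Σ(xᵢ − x̄)² = 500.8333 ⇒ m₂ = 500.8333/6 = 83.47222
Σ(xᵢ − x̄)³ = 5222.5556 ⇒ m₃ = 5222.5556/6 = 870.42593
m₂^(3/2) = 83.47222^(1.5) = 762.62838
g_1 = m₃ / m₂^(3/2) = 870.42593 / 762.62838 ≈ 1.141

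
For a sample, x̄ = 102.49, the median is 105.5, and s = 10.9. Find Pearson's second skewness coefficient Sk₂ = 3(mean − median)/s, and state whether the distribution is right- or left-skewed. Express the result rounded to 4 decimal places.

-0.8284, left-skewed

Sk₂ = 3(102.49 − 105.5) / 10.9 = 3 × -3.0100 / 10.9
    = -9.0300 / 10.9 ≈ -0.8284
Sk₂ < 0 ⇒ mean < median ⇒ left-skewed (negative skew).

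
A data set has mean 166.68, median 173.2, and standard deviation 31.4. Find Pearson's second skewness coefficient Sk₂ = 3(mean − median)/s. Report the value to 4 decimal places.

-0.6229

Sk₂ = 3(166.68 − 173.2) / 31.4 = 3 × -6.5200 / 31.4
    = -19.5600 / 31.4 ≈ -0.6229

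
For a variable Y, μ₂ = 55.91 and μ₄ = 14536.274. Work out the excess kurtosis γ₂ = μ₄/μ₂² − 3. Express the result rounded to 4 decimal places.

1.6502

μ₂² = 55.91² = 3125.92810
μ₄/μ₂² = 14536.274 / 3125.92810 = 4.65023
γ₂ = 4.65023 − 3 ≈ 1.6502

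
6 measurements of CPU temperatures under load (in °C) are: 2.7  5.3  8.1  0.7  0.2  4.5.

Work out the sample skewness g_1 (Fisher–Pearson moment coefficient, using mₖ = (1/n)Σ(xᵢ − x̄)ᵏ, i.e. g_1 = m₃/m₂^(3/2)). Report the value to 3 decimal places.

0.283

x̄ = (2.7 + 5.3 + 8.1 + 0.7 + 0.2 + 4.5) / 6 = 3.5833
deviations (xᵢ − x̄): -0.8833, 1.7167, 4.5167, -2.8833, -3.3833, 0.9167
Σ(xᵢ − x̄)² = 44.7283 ⇒ m₂ = 44.7283/6 = 7.45472
Σ(xᵢ − x̄)³ = 34.5814 ⇒ m₃ = 34.5814/6 = 5.76357
m₂^(3/2) = 7.45472^(1.5) = 20.35388
g_1 = m₃ / m₂^(3/2) = 5.76357 / 20.35388 ≈ 0.283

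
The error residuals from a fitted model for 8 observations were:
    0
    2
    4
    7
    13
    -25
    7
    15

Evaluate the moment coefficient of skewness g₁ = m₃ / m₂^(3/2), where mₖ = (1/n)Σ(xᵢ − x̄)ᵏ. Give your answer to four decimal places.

x̄ = (0 + 2 + 4 + 7 + 13 - 25 + 7 + 15) / 8 = 2.8750
deviations (xᵢ − x̄): -2.8750, -0.8750, 1.1250, 4.1250, 10.1250, -27.8750, 4.1250, 12.1250
Σ(xᵢ − x̄)² = 1070.8750 ⇒ m₂ = 1070.8750/8 = 133.85938
Σ(xᵢ − x̄)³ = -18721.4063 ⇒ m₃ = -18721.4063/8 = -2340.17578
m₂^(3/2) = 133.85938^(1.5) = 1548.72101
g₁ = m₃ / m₂^(3/2) = -2340.17578 / 1548.72101 ≈ -1.5110

-1.5110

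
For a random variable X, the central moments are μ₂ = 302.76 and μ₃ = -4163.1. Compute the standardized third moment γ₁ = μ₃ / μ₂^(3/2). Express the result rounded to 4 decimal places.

-0.7903

σ = √μ₂ = √302.76 = 17.40000
σ³ = μ₂^(3/2) = 5268.02400
γ₁ = μ₃/σ³ = -4163.1 / 5268.02400 ≈ -0.7903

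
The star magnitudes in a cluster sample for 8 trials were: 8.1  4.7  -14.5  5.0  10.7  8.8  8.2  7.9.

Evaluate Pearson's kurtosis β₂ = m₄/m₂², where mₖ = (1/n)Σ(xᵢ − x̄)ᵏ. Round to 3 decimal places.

x̄ = 4.8625
Σ(xᵢ − x̄)² = 455.3788 ⇒ m₂ = 56.92234
Σ(xᵢ − x̄)⁴ = 142275.4488 ⇒ m₄ = 17784.43109
m₂² = 3240.15322
β₂ = m₄/m₂² = 17784.43109 / 3240.15322 ≈ 5.489

5.489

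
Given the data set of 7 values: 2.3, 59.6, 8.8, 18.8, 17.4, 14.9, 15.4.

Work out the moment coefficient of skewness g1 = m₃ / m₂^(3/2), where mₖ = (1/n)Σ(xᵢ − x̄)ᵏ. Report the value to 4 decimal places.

1.6222

x̄ = (2.3 + 59.6 + 8.8 + 18.8 + 17.4 + 14.9 + 15.4) / 7 = 19.6000
deviations (xᵢ − x̄): -17.3000, 40.0000, -10.8000, -0.8000, -2.2000, -4.7000, -4.2000
Σ(xᵢ − x̄)² = 2061.1400 ⇒ m₂ = 2061.1400/7 = 294.44857
Σ(xᵢ − x̄)³ = 57373.5000 ⇒ m₃ = 57373.5000/7 = 8196.21429
m₂^(3/2) = 294.44857^(1.5) = 5052.59139
g1 = m₃ / m₂^(3/2) = 8196.21429 / 5052.59139 ≈ 1.6222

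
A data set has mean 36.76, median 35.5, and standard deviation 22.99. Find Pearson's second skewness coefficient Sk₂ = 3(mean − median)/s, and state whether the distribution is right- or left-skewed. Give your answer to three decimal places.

Sk₂ = 3(36.76 − 35.5) / 22.99 = 3 × 1.2600 / 22.99
    = 3.7800 / 22.99 ≈ 0.164
Sk₂ > 0 ⇒ mean > median ⇒ right-skewed (positive skew).

0.164, right-skewed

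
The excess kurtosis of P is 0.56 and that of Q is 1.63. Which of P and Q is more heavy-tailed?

Higher excess kurtosis ⇒ heavier tails relative to the normal distribution.
0.56 vs 1.63: the larger is 1.63, so Q has heavier tails.

Q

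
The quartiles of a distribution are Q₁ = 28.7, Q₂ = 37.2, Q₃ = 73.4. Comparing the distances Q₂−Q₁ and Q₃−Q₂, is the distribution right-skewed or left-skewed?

right-skewed

Q₂ − Q₁ = 8.5;  Q₃ − Q₂ = 36.2
Q₃ − Q₂ > Q₂ − Q₁ ⇒ the upper half is more spread out ⇒ right-skewed.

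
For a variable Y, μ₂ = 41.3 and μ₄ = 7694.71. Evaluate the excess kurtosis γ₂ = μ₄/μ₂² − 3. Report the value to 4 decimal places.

μ₂² = 41.3² = 1705.69000
μ₄/μ₂² = 7694.71 / 1705.69000 = 4.51120
γ₂ = 4.51120 − 3 ≈ 1.5112

1.5112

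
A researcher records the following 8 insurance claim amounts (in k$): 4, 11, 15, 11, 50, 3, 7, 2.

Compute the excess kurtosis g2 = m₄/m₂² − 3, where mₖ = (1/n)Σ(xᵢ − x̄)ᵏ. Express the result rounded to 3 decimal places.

2.227

x̄ = 12.8750
Σ(xᵢ − x̄)² = 1718.8750 ⇒ m₂ = 214.85938
Σ(xᵢ − x̄)⁴ = 1930552.6504 ⇒ m₄ = 241319.08130
m₂² = 46164.55103
g2 = m₄/m₂² − 3 = 5.22737 − 3 ≈ 2.227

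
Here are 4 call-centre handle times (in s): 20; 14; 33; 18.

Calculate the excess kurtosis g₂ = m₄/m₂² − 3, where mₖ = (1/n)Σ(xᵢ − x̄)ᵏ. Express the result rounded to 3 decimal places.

x̄ = 21.2500
Σ(xᵢ − x̄)² = 202.7500 ⇒ m₂ = 50.68750
Σ(xᵢ − x̄)⁴ = 21938.0781 ⇒ m₄ = 5484.51953
m₂² = 2569.22266
g₂ = m₄/m₂² − 3 = 2.13470 − 3 ≈ -0.865

-0.865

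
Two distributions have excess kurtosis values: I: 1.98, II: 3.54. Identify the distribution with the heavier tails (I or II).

Higher excess kurtosis ⇒ heavier tails relative to the normal distribution.
1.98 vs 3.54: the larger is 3.54, so II has heavier tails.

II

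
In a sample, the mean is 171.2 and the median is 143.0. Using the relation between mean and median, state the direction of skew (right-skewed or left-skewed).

mean − median = 171.2 − 143.0 = 28.2
mean > median ⇒ the longer tail is on the right ⇒ right-skewed (positively skewed).

right-skewed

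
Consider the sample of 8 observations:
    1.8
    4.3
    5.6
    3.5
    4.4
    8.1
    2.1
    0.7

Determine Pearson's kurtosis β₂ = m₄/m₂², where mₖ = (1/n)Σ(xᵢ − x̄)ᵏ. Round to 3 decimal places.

x̄ = 3.8125
Σ(xᵢ − x̄)² = 38.9287 ⇒ m₂ = 4.86609
Σ(xᵢ − x̄)⁴ = 467.1711 ⇒ m₄ = 58.39639
m₂² = 23.67887
β₂ = m₄/m₂² = 58.39639 / 23.67887 ≈ 2.466

2.466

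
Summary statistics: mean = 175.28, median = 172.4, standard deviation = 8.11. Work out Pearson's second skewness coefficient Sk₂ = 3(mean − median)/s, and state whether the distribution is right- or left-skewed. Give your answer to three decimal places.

Sk₂ = 3(175.28 − 172.4) / 8.11 = 3 × 2.8800 / 8.11
    = 8.6400 / 8.11 ≈ 1.065
Sk₂ > 0 ⇒ mean > median ⇒ right-skewed (positive skew).

1.065, right-skewed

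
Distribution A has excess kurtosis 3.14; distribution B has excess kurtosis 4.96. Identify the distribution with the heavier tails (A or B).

B

Higher excess kurtosis ⇒ heavier tails relative to the normal distribution.
3.14 vs 4.96: the larger is 4.96, so B has heavier tails.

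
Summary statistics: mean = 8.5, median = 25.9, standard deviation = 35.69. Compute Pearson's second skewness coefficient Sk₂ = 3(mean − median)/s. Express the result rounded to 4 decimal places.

-1.4626

Sk₂ = 3(8.5 − 25.9) / 35.69 = 3 × -17.4000 / 35.69
    = -52.2000 / 35.69 ≈ -1.4626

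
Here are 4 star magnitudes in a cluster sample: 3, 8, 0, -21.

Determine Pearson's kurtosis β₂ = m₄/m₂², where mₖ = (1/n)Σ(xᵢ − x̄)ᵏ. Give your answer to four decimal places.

2.1787

x̄ = -2.5000
Σ(xᵢ − x̄)² = 489.0000 ⇒ m₂ = 122.25000
Σ(xᵢ − x̄)⁴ = 130244.2500 ⇒ m₄ = 32561.06250
m₂² = 14945.06250
β₂ = m₄/m₂² = 32561.06250 / 14945.06250 ≈ 2.1787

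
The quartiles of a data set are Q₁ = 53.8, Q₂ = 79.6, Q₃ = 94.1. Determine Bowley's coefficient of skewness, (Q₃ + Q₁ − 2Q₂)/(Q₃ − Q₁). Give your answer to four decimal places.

numerator: Q₃ + Q₁ − 2Q₂ = 94.1 + 53.8 − 2×79.6 = -11.3000
denominator: Q₃ − Q₁ = 94.1 − 53.8 = 40.3000
Bowley skewness = -11.3000 / 40.3000 ≈ -0.2804

-0.2804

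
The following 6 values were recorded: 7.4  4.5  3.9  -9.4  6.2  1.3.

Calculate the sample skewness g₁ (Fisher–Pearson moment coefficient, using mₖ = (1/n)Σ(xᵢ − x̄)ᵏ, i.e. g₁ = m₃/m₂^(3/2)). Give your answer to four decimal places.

-1.3514

x̄ = (7.4 + 4.5 + 3.9 - 9.4 + 6.2 + 1.3) / 6 = 2.3167
deviations (xᵢ − x̄): 5.0833, 2.1833, 1.5833, -11.7167, 3.8833, -1.0167
Σ(xᵢ − x̄)² = 186.5083 ⇒ m₂ = 186.5083/6 = 31.08472
Σ(xᵢ − x̄)³ = -1405.2244 ⇒ m₃ = -1405.2244/6 = -234.20407
m₂^(3/2) = 31.08472^(1.5) = 173.30875
g₁ = m₃ / m₂^(3/2) = -234.20407 / 173.30875 ≈ -1.3514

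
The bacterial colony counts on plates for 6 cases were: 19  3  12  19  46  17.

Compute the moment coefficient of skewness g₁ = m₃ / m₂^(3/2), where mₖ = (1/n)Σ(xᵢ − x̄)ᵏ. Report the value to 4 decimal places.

x̄ = (19 + 3 + 12 + 19 + 46 + 17) / 6 = 19.3333
deviations (xᵢ − x̄): -0.3333, -16.3333, -7.3333, -0.3333, 26.6667, -2.3333
Σ(xᵢ − x̄)² = 1037.3333 ⇒ m₂ = 1037.3333/6 = 172.88889
Σ(xᵢ − x̄)³ = 14198.4444 ⇒ m₃ = 14198.4444/6 = 2366.40741
m₂^(3/2) = 172.88889^(1.5) = 2273.26793
g₁ = m₃ / m₂^(3/2) = 2366.40741 / 2273.26793 ≈ 1.0410

1.0410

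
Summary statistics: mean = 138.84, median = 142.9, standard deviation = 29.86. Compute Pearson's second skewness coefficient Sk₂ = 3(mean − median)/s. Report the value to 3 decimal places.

Sk₂ = 3(138.84 − 142.9) / 29.86 = 3 × -4.0600 / 29.86
    = -12.1800 / 29.86 ≈ -0.408

-0.408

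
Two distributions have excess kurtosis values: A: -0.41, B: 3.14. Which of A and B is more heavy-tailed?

B

Higher excess kurtosis ⇒ heavier tails relative to the normal distribution.
-0.41 vs 3.14: the larger is 3.14, so B has heavier tails. (B is leptokurtic — heavier-than-normal tails; the other is platykurtic.)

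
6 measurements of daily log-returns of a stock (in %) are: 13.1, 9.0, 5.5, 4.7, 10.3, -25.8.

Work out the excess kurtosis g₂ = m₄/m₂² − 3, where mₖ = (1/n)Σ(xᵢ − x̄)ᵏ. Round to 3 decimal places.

0.877

x̄ = 2.8000
Σ(xᵢ − x̄)² = 1029.6400 ⇒ m₂ = 171.60667
Σ(xᵢ − x̄)⁴ = 685021.5220 ⇒ m₄ = 114170.25367
m₂² = 29448.84804
g₂ = m₄/m₂² − 3 = 3.87690 − 3 ≈ 0.877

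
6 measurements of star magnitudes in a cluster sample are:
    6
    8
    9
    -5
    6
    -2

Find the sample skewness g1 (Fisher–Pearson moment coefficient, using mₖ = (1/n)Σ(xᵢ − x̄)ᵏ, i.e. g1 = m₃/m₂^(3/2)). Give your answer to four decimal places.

-0.6619

x̄ = (6 + 8 + 9 - 5 + 6 - 2) / 6 = 3.6667
deviations (xᵢ − x̄): 2.3333, 4.3333, 5.3333, -8.6667, 2.3333, -5.6667
Σ(xᵢ − x̄)² = 165.3333 ⇒ m₂ = 165.3333/6 = 27.55556
Σ(xᵢ − x̄)³ = -574.4444 ⇒ m₃ = -574.4444/6 = -95.74074
m₂^(3/2) = 27.55556^(1.5) = 144.64844
g1 = m₃ / m₂^(3/2) = -95.74074 / 144.64844 ≈ -0.6619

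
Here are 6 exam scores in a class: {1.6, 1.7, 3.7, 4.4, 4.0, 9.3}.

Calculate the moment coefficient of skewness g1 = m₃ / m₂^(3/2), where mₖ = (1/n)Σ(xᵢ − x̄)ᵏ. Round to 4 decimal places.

x̄ = (1.6 + 1.7 + 3.7 + 4.4 + 4.0 + 9.3) / 6 = 4.1167
deviations (xᵢ − x̄): -2.5167, -2.4167, -0.4167, 0.2833, -0.1167, 5.1833
Σ(xᵢ − x̄)² = 39.3083 ⇒ m₂ = 39.3083/6 = 6.55139
Σ(xᵢ − x̄)³ = 109.1556 ⇒ m₃ = 109.1556/6 = 18.19259
m₂^(3/2) = 6.55139^(1.5) = 16.76873
g1 = m₃ / m₂^(3/2) = 18.19259 / 16.76873 ≈ 1.0849

1.0849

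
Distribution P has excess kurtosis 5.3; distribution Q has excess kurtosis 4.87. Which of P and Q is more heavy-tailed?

P

Higher excess kurtosis ⇒ heavier tails relative to the normal distribution.
5.3 vs 4.87: the larger is 5.3, so P has heavier tails.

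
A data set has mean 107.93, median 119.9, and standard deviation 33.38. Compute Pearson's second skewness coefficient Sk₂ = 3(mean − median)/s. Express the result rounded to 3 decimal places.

-1.076

Sk₂ = 3(107.93 − 119.9) / 33.38 = 3 × -11.9700 / 33.38
    = -35.9100 / 33.38 ≈ -1.076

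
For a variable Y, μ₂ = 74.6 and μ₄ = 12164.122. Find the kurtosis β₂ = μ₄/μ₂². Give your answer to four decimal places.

2.1858

μ₂² = 74.6² = 5565.16000
μ₄/μ₂² = 12164.122 / 5565.16000 = 2.18576
β₂ ≈ 2.1858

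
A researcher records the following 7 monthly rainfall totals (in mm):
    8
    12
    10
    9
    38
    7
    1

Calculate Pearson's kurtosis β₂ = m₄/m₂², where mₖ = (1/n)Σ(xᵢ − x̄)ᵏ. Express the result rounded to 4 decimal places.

4.4820

x̄ = 12.1429
Σ(xᵢ − x̄)² = 850.8571 ⇒ m₂ = 121.55102
Σ(xᵢ − x̄)⁴ = 463544.3382 ⇒ m₄ = 66220.61974
m₂² = 14774.65056
β₂ = m₄/m₂² = 66220.61974 / 14774.65056 ≈ 4.4820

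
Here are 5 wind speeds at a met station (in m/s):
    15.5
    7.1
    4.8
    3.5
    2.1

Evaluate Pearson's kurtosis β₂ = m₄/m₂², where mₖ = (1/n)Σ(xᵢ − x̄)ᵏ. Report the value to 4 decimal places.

x̄ = 6.6000
Σ(xᵢ − x̄)² = 112.5600 ⇒ m₂ = 22.51200
Σ(xᵢ − x̄)⁴ = 6787.1988 ⇒ m₄ = 1357.43976
m₂² = 506.79014
β₂ = m₄/m₂² = 1357.43976 / 506.79014 ≈ 2.6785

2.6785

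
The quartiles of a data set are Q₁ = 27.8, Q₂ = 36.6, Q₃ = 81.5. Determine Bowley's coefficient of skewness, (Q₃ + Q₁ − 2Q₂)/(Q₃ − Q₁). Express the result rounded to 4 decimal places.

numerator: Q₃ + Q₁ − 2Q₂ = 81.5 + 27.8 − 2×36.6 = 36.1000
denominator: Q₃ − Q₁ = 81.5 − 27.8 = 53.7000
Bowley skewness = 36.1000 / 53.7000 ≈ 0.6723

0.6723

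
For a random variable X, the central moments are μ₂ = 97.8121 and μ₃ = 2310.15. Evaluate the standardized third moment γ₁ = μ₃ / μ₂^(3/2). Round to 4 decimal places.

2.3881

σ = √μ₂ = √97.8121 = 9.89000
σ³ = μ₂^(3/2) = 967.36167
γ₁ = μ₃/σ³ = 2310.15 / 967.36167 ≈ 2.3881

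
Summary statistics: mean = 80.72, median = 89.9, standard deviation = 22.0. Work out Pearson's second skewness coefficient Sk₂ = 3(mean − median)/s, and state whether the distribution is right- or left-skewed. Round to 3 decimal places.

Sk₂ = 3(80.72 − 89.9) / 22.0 = 3 × -9.1800 / 22.0
    = -27.5400 / 22.0 ≈ -1.252
Sk₂ < 0 ⇒ mean < median ⇒ left-skewed (negative skew).

-1.252, left-skewed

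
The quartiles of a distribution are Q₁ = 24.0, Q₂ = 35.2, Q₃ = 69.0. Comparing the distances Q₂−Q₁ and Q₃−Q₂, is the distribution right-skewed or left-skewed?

right-skewed

Q₂ − Q₁ = 11.2;  Q₃ − Q₂ = 33.8
Q₃ − Q₂ > Q₂ − Q₁ ⇒ the upper half is more spread out ⇒ right-skewed.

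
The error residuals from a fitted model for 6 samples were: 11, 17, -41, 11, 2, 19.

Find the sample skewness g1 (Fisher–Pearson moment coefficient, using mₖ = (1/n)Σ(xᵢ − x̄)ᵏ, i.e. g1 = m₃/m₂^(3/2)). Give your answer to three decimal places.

-1.524

x̄ = (11 + 17 - 41 + 11 + 2 + 19) / 6 = 3.1667
deviations (xᵢ − x̄): 7.8333, 13.8333, -44.1667, 7.8333, -1.1667, 15.8333
Σ(xᵢ − x̄)² = 2516.8333 ⇒ m₂ = 2516.8333/6 = 419.47222
Σ(xᵢ − x̄)³ = -78579.4444 ⇒ m₃ = -78579.4444/6 = -13096.57407
m₂^(3/2) = 419.47222^(1.5) = 8591.21940
g1 = m₃ / m₂^(3/2) = -13096.57407 / 8591.21940 ≈ -1.524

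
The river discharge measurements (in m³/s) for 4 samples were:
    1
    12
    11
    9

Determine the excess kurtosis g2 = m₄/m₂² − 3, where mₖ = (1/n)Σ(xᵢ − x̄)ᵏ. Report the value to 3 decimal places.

-0.839

x̄ = 8.2500
Σ(xᵢ − x̄)² = 74.7500 ⇒ m₂ = 18.68750
Σ(xᵢ − x̄)⁴ = 3018.0781 ⇒ m₄ = 754.51953
m₂² = 349.22266
g2 = m₄/m₂² − 3 = 2.16057 − 3 ≈ -0.839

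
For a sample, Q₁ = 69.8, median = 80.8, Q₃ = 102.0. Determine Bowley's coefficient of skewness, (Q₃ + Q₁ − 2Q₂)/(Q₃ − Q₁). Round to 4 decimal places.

0.3168

numerator: Q₃ + Q₁ − 2Q₂ = 102.0 + 69.8 − 2×80.8 = 10.2000
denominator: Q₃ − Q₁ = 102.0 − 69.8 = 32.2000
Bowley skewness = 10.2000 / 32.2000 ≈ 0.3168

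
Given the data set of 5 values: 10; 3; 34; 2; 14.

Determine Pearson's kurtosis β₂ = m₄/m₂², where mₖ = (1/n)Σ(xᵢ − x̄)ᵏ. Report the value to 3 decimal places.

2.563

x̄ = 12.6000
Σ(xᵢ − x̄)² = 671.2000 ⇒ m₂ = 134.24000
Σ(xᵢ − x̄)⁴ = 230895.1360 ⇒ m₄ = 46179.02720
m₂² = 18020.37760
β₂ = m₄/m₂² = 46179.02720 / 18020.37760 ≈ 2.563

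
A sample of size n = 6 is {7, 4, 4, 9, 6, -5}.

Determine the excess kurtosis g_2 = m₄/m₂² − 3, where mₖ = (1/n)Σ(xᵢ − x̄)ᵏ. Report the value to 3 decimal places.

x̄ = 4.1667
Σ(xᵢ − x̄)² = 118.8333 ⇒ m₂ = 19.80556
Σ(xᵢ − x̄)⁴ = 7682.1528 ⇒ m₄ = 1280.35880
m₂² = 392.26003
g_2 = m₄/m₂² − 3 = 3.26406 − 3 ≈ 0.264

0.264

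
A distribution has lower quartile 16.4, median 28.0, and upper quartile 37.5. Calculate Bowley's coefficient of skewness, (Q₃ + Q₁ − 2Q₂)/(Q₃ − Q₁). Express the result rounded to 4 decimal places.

numerator: Q₃ + Q₁ − 2Q₂ = 37.5 + 16.4 − 2×28.0 = -2.1000
denominator: Q₃ − Q₁ = 37.5 − 16.4 = 21.1000
Bowley skewness = -2.1000 / 21.1000 ≈ -0.0995

-0.0995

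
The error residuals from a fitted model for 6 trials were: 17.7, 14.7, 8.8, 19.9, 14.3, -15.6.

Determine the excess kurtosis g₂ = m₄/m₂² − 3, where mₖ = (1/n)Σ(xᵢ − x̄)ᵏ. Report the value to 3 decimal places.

0.626

x̄ = 9.9667
Σ(xᵢ − x̄)² = 854.6733 ⇒ m₂ = 142.44556
Σ(xᵢ − x̄)⁴ = 441433.1092 ⇒ m₄ = 73572.18486
m₂² = 20290.73630
g₂ = m₄/m₂² − 3 = 3.62590 − 3 ≈ 0.626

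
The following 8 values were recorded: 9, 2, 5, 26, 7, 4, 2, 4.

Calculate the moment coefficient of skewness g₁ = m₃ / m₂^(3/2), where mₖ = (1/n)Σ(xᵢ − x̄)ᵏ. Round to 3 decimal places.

1.885

x̄ = (9 + 2 + 5 + 26 + 7 + 4 + 2 + 4) / 8 = 7.3750
deviations (xᵢ − x̄): 1.6250, -5.3750, -2.3750, 18.6250, -0.3750, -3.3750, -5.3750, -3.3750
Σ(xᵢ − x̄)² = 435.8750 ⇒ m₂ = 435.8750/8 = 54.48438
Σ(xᵢ − x̄)³ = 6064.2188 ⇒ m₃ = 6064.2188/8 = 758.02734
m₂^(3/2) = 54.48438^(1.5) = 402.16842
g₁ = m₃ / m₂^(3/2) = 758.02734 / 402.16842 ≈ 1.885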